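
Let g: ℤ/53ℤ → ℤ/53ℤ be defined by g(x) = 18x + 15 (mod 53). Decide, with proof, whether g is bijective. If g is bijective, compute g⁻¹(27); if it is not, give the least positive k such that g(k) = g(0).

36

By definition, g is injective when g(u) = g(v) forces u = v.
Suppose g(u) = g(v) in ℤ/53ℤ. Then 18u + 15 ≡ 18v + 15 (mod 53), therefore 18(u − v) ≡ 0 (mod 53).
Since gcd(18, 53) = 1, 18 is invertible modulo 53, thus u − v ≡ 0 (mod 53), i.e. u = v.
We now compute 18⁻¹ mod 53 explicitly. Euclid's algorithm: 53 = 2·18 + 17, 18 = 1·17 + 1; back-substituting gives 1 = 3·18 − 1·53, so 18⁻¹ ≡ 3 (mod 53).
Then y ↦ 3(y − 15) is a two-sided inverse to g, so every y ∈ ℤ/53ℤ has a preimage.
Thus g is bijective.
Since g is bijective, we compute g⁻¹(27): solve 18x + 15 ≡ 27 (mod 53), i.e. 18x ≡ 12 (mod 53).
Multiplying by 18⁻¹ = 3 gives x ≡ 3·12 = 36 ≡ 36 (mod 53).
Check: g(36) = 18·36 + 15 = 663 = 12·53 + 27 ≡ 27 (mod 53).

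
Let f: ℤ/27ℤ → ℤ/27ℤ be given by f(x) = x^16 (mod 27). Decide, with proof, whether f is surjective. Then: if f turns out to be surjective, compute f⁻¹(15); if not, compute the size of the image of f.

10

f(0) = 0^16 = 0.
f(3): Repeated squaring mod 27: 3^1 ≡ 3, 3^2 ≡ 3² = 9, 3^4 ≡ 9² = 81 ≡ 0, 3^8 ≡ 0² = 0, 3^16 ≡ 0² = 0. So 3^16 ≡ 0 (mod 27).
So f(0) = f(3) = 0 while 0 ≠ 3, thus f is not injective.
A non-injective map from the 27-element set ℤ/27ℤ to itself takes at most 26 distinct values, so it cannot be surjective. Hence f is not surjective.
Since f is not surjective, we determine |image(f)|. Computing x^16 mod 27 for each x (by repeated squaring, reducing mod 27 at every step), the values f(0), f(1), …, f(26) are: 0, 1, 7, 0, 22, 13, 0, 16, 19, 0, 10, 25, 0, 4, 4, 0, 25, 10, 0, 19, 16, 0, 13, 22, 0, 7, 1.
The distinct values are {0, 1, 4, 7, 10, 13, 16, 19, 22, 25}; there are 10 of them.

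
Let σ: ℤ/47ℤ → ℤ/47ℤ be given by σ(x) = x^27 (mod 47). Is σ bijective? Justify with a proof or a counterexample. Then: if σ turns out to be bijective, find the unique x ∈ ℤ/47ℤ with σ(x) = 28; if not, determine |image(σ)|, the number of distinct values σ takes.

9

Since 47 is prime, the nonzero elements of ℤ/47ℤ form a cyclic group of order 46.
As gcd(27, 46) = 1, raising to the 27th power is a bijection on this group: if s^27 ≡ t^27 then (st^{−1})^27 = 1, and the only element of order dividing gcd(27, 46) = 1 is 1, so s = t.
With σ(0) = 0 this makes σ injective on all of ℤ/47ℤ, hence bijective (finite equal-size domain and codomain). In particular σ is bijective.
Since σ is bijective, we find the preimage of 28. The inverse of x ↦ x^27 on (ℤ/47ℤ)^× is x ↦ x^29, because 27·29 = 783 = 17·46 + 1 ≡ 1 (mod 46) and x^{46} = 1 for x ≠ 0 (Fermat). So σ⁻¹(28) = 28^29 mod 47.
Repeated squaring mod 47: 28^1 ≡ 28, 28^2 ≡ 28² = 784 ≡ 32, 28^4 ≡ 32² = 1024 ≡ 37, 28^8 ≡ 37² = 1369 ≡ 6, 28^16 ≡ 6² = 36. Since 29 = 16 + 8 + 4 + 1, 28^29 ≡ 36·6·37·28: 36·6 = 216 ≡ 28, then 28·37 = 1036 ≡ 2, then 2·28 = 56 ≡ 9. So 28^29 ≡ 9 (mod 47).
Hence σ⁻¹(28) = 9.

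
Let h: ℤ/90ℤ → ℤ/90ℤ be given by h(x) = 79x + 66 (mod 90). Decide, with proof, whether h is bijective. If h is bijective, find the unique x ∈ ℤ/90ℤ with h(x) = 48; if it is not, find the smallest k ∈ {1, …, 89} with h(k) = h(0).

If h(s) = h(t), then 79s ≡ 79t (mod 90). Because gcd(79, 90) = 1, we may cancel 79 to get s ≡ t (mod 90).
We now compute 79⁻¹ mod 90 explicitly. Euclid's algorithm: 90 = 1·79 + 11, 79 = 7·11 + 2, 11 = 5·2 + 1; back-substituting gives 1 = 49·79 − 43·90, so 79⁻¹ ≡ 49 (mod 90).
For any y ∈ ℤ/90ℤ, x = 49(y − 66) mod 90 satisfies h(x) = 79·49(y − 66) + 66 ≡ y (since 79·49 ≡ 1 mod 90). So every y has a preimage.
So h is bijective.
Since h is bijective, we find h⁻¹(48): we need 79x ≡ 48 − 66 ≡ 72 (mod 90). Using 79⁻¹ = 49: x ≡ 49·72 = 3528 = 39·90 + 18, so x = 18.
Check: h(18) = 79·18 + 66 = 1488 = 16·90 + 48 ≡ 48 (mod 90).

18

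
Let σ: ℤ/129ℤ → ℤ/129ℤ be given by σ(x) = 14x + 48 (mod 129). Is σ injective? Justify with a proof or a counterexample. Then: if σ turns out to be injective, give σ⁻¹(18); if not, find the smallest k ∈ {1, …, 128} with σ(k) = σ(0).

90

By definition, injectivity means: for all u, v in the domain, σ(u) = σ(v) implies u = v.
If σ(u) = σ(v), then 14u ≡ 14v (mod 129). Because gcd(14, 129) = 1, we may cancel 14 to get u ≡ v (mod 129).
So σ is injective.
We now compute 14⁻¹ mod 129 explicitly. Euclid's algorithm: 129 = 9·14 + 3, 14 = 4·3 + 2, 3 = 1·2 + 1; back-substituting gives 1 = 83·14 − 9·129, so 14⁻¹ ≡ 83 (mod 129).
Since σ is injective, we find σ⁻¹(18): we need 14x ≡ 18 − 48 ≡ 99 (mod 129). Using 14⁻¹ = 83: x ≡ 83·99 = 8217 = 63·129 + 90, so x = 90.
Check: σ(90) = 14·90 + 48 = 1308 = 10·129 + 18 ≡ 18 (mod 129).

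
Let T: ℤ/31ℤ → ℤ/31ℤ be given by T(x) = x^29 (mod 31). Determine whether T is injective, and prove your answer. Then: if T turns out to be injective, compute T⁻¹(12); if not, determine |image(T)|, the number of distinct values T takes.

13

Since 31 is prime, the nonzero elements of ℤ/31ℤ form a cyclic group of order 30.
As gcd(29, 30) = 1, raising to the 29th power is a bijection on this group: if u^29 ≡ v^29 then (uv^{−1})^29 = 1, and the only element of order dividing gcd(29, 30) = 1 is 1, so u = v.
With T(0) = 0 this makes T injective on all of ℤ/31ℤ, hence bijective (finite equal-size domain and codomain). In particular T is injective.
Since T is injective, we find the preimage of 12. The inverse of x ↦ x^29 on (ℤ/31ℤ)^× is x ↦ x^29, because 29·29 = 841 = 28·30 + 1 ≡ 1 (mod 30) and x^{30} = 1 for x ≠ 0 (Fermat). So T⁻¹(12) = 12^29 mod 31.
Repeated squaring mod 31: 12^1 ≡ 12, 12^2 ≡ 12² = 144 ≡ 20, 12^4 ≡ 20² = 400 ≡ 28, 12^8 ≡ 28² = 784 ≡ 9, 12^16 ≡ 9² = 81 ≡ 19. Since 29 = 16 + 8 + 4 + 1, 12^29 ≡ 19·9·28·12: 19·9 = 171 ≡ 16, then 16·28 = 448 ≡ 14, then 14·12 = 168 ≡ 13. So 12^29 ≡ 13 (mod 31).
Hence T⁻¹(12) = 13.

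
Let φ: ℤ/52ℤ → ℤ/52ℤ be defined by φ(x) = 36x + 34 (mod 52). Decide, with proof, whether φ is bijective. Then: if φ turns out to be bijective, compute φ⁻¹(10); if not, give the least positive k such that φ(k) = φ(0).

By definition, injectivity means: for all u, v in the domain, φ(u) = φ(v) implies u = v.
We have gcd(36, 52) = 4 > 1. Taking u = 0 and v = 13: φ(0) = 34 and φ(13) = 36·13 + 34 = 502 ≡ 34 (mod 52).
So φ(0) = φ(13) while 0 ≠ 13, therefore φ is not injective, hence not bijective.
Since φ is not bijective, we find the least positive k with φ(k) = φ(0): this means 36k ≡ 0 (mod 52), i.e. 52 ∣ 36k. Since gcd(36, 52) = 4, dividing through by 4 this holds exactly when 13 ∣ 9k, and as gcd(9, 13) = 1, exactly when 13 ∣ k.
The smallest positive such k is 13.

13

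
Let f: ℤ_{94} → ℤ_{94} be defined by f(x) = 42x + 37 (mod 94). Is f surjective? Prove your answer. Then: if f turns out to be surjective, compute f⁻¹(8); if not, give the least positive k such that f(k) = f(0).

By definition, f is surjective if every y in the codomain equals f(x) for some x in the domain.
Since gcd(42, 94) = 2, we have 42x ≡ 0 (mod 2) for all x, so f(x) ≡ 1 (mod 2).
But 0 ≢ 1 (mod 2), so 0 ∈ ℤ_{94} has no preimage. Thus f is not surjective.
Since f is not surjective, we find the least positive k with f(k) = f(0): this means 42k ≡ 0 (mod 94), i.e. 94 ∣ 42k. Since gcd(42, 94) = 2, dividing through by 2 this holds exactly when 47 ∣ 21k, and as gcd(21, 47) = 1, exactly when 47 ∣ k.
The smallest positive such k is 47.

47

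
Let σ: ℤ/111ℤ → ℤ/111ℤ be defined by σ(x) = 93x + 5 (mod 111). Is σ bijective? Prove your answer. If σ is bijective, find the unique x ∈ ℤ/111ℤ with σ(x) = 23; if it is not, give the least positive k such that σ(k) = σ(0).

37

We have gcd(93, 111) = 3 > 1. Taking s = 0 and t = 37: σ(0) = 5 and σ(37) = 93·37 + 5 = 3446 ≡ 5 (mod 111).
So σ(0) = σ(37) while 0 ≠ 37, thus σ is not injective, hence not bijective.
Since σ is not bijective, we find the least positive k with σ(k) = σ(0): this means 93k ≡ 0 (mod 111), i.e. 111 ∣ 93k. Since gcd(93, 111) = 3, dividing through by 3 this holds exactly when 37 ∣ 31k, and as gcd(31, 37) = 1, exactly when 37 ∣ k.
The smallest positive such k is 37.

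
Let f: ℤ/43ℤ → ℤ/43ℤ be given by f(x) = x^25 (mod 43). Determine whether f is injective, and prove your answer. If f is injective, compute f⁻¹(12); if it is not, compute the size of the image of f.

19

Since 43 is prime, the nonzero elements of ℤ/43ℤ form a cyclic group of order 42.
As gcd(25, 42) = 1, raising to the 25th power is a bijection on this group: if s^25 ≡ t^25 then (st^{−1})^25 = 1, and the only element of order dividing gcd(25, 42) = 1 is 1, so s = t.
With f(0) = 0 this makes f injective on all of ℤ/43ℤ, hence bijective (finite equal-size domain and codomain). In particular f is injective.
Since f is injective, we find the preimage of 12. The inverse of x ↦ x^25 on (ℤ/43ℤ)^× is x ↦ x^37, because 25·37 = 925 = 22·42 + 1 ≡ 1 (mod 42) and x^{42} = 1 for x ≠ 0 (Fermat). So f⁻¹(12) = 12^37 mod 43.
Repeated squaring mod 43: 12^1 ≡ 12, 12^2 ≡ 12² = 144 ≡ 15, 12^4 ≡ 15² = 225 ≡ 10, 12^8 ≡ 10² = 100 ≡ 14, 12^16 ≡ 14² = 196 ≡ 24, 12^32 ≡ 24² = 576 ≡ 17. Since 37 = 32 + 4 + 1, 12^37 ≡ 17·10·12: 17·10 = 170 ≡ 41, then 41·12 = 492 ≡ 19. So 12^37 ≡ 19 (mod 43).
Hence f⁻¹(12) = 19.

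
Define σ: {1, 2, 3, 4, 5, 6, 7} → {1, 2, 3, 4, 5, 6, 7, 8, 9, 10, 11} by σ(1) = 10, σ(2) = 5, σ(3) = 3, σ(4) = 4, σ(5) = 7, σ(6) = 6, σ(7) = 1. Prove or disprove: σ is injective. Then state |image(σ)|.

The values σ(1), …, σ(7) are 10, 5, 3, 4, 7, 6, 1 — all distinct.
So σ(u) = σ(v) only when u = v, and σ is injective.
The image of σ is {1, 3, 4, 5, 6, 7, 10}, which has 7 elements.

7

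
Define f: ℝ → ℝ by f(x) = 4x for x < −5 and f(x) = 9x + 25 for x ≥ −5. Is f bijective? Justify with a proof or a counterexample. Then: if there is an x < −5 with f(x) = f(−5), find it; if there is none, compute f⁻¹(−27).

-27/4

Both pieces are strictly increasing (slopes 4 and 9), so each is injective on its own interval.
The left piece maps (−∞, −5) onto (−∞, −20); the right piece maps [−5, ∞) onto [−20, ∞).
Since −20 = −20, the images partition ℝ: f is injective and surjective, hence bijective.
Because the two images are disjoint, no x < −5 has f(x) = f(−5), so we compute f⁻¹(−27): −27 lies in (−∞, −20), so solve 4x = −27: x = (−27 − 0)/4 = −27/4.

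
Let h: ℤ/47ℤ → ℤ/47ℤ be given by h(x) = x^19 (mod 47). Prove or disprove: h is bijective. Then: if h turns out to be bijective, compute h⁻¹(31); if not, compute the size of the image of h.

Since 47 is prime, the nonzero elements of ℤ/47ℤ form a cyclic group of order 46.
As gcd(19, 46) = 1, raising to the 19th power is a bijection on this group: if a^19 ≡ b^19 then (ab^{−1})^19 = 1, and the only element of order dividing gcd(19, 46) = 1 is 1, so a = b.
With h(0) = 0 this makes h injective on all of ℤ/47ℤ, hence bijective (finite equal-size domain and codomain). In particular h is bijective.
Since h is bijective, we find the preimage of 31. The inverse of x ↦ x^19 on (ℤ/47ℤ)^× is x ↦ x^17, because 19·17 = 323 = 7·46 + 1 ≡ 1 (mod 46) and x^{46} = 1 for x ≠ 0 (Fermat). So h⁻¹(31) = 31^17 mod 47.
Repeated squaring mod 47: 31^1 ≡ 31, 31^2 ≡ 31² = 961 ≡ 21, 31^4 ≡ 21² = 441 ≡ 18, 31^8 ≡ 18² = 324 ≡ 42, 31^16 ≡ 42² = 1764 ≡ 25. Since 17 = 16 + 1, 31^17 ≡ 25·31: 25·31 = 775 ≡ 23. So 31^17 ≡ 23 (mod 47).
Hence h⁻¹(31) = 23.

23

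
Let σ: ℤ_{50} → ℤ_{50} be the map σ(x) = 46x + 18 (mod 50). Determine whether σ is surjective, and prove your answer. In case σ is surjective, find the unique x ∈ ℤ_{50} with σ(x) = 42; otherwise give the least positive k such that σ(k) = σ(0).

25

Since gcd(46, 50) = 2, we have 46x ≡ 0 (mod 2) for all x, so σ(x) ≡ 0 (mod 2).
But 1 ≢ 0 (mod 2), so 1 ∈ ℤ_{50} has no preimage. Hence σ is not surjective.
Since σ is not surjective, we find the least positive k with σ(k) = σ(0): this means 46k ≡ 0 (mod 50), i.e. 50 ∣ 46k. Since gcd(46, 50) = 2, dividing through by 2 this holds exactly when 25 ∣ 23k, and as gcd(23, 25) = 1, exactly when 25 ∣ k.
The smallest positive such k is 25.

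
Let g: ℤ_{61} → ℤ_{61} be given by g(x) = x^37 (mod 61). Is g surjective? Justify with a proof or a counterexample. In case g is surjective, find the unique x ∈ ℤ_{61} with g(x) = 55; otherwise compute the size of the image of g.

Since 61 is prime, the nonzero elements of ℤ_{61} form a cyclic group of order 60.
As gcd(37, 60) = 1, raising to the 37th power is a bijection on this group: if a^37 ≡ b^37 then (ab^{−1})^37 = 1, and the only element of order dividing gcd(37, 60) = 1 is 1, so a = b.
With g(0) = 0 this makes g injective on all of ℤ_{61}, hence bijective (finite equal-size domain and codomain). In particular g is surjective.
Since g is surjective, we find the preimage of 55. The inverse of x ↦ x^37 on (ℤ_{61})^× is x ↦ x^13, because 37·13 = 481 = 8·60 + 1 ≡ 1 (mod 60) and x^{60} = 1 for x ≠ 0 (Fermat). So g⁻¹(55) = 55^13 mod 61.
Repeated squaring mod 61: 55^1 ≡ 55, 55^2 ≡ 55² = 3025 ≡ 36, 55^4 ≡ 36² = 1296 ≡ 15, 55^8 ≡ 15² = 225 ≡ 42. Since 13 = 8 + 4 + 1, 55^13 ≡ 42·15·55: 42·15 = 630 ≡ 20, then 20·55 = 1100 ≡ 2. So 55^13 ≡ 2 (mod 61).
Hence g⁻¹(55) = 2.

2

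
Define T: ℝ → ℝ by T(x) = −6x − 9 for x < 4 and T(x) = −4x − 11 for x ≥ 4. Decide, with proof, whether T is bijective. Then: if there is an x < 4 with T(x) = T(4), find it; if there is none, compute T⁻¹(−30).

3

Both pieces are strictly decreasing (slopes −6 and −4), so each is injective on its own interval.
The left piece maps (−∞, 4) onto (−33, ∞); the right piece maps [4, ∞) onto (−∞, −27].
These images overlap. In particular T(4) = −27 (right piece), and solving −6x − 9 = −27 on the left piece gives x = 3 < 4.
So T(3) = T(4) with 3 ≠ 4, and T is not injective, hence not bijective. This x = 3 is the requested value below 4.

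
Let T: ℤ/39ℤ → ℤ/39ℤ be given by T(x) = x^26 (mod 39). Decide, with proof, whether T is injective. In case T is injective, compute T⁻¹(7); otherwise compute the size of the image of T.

T(5): Repeated squaring mod 39: 5^1 ≡ 5, 5^2 ≡ 5² = 25, 5^4 ≡ 25² = 625 ≡ 1, 5^8 ≡ 1² = 1, 5^16 ≡ 1² = 1. Since 26 = 16 + 8 + 2, 5^26 ≡ 1·1·25: 1·1 = 1, then 1·25 = 25. So 5^26 ≡ 25 (mod 39).
T(8): Repeated squaring mod 39: 8^1 ≡ 8, 8^2 ≡ 8² = 64 ≡ 25, 8^4 ≡ 25² = 625 ≡ 1, 8^8 ≡ 1² = 1, 8^16 ≡ 1² = 1. Since 26 = 16 + 8 + 2, 8^26 ≡ 1·1·25: 1·1 = 1, then 1·25 = 25. So 8^26 ≡ 25 (mod 39).
So T(5) = T(8) = 25 while 5 ≠ 8, hence T is not injective.
Since T is not injective, we determine |image(T)|. Computing x^26 mod 39 for each x (by repeated squaring, reducing mod 39 at every step), the values T(0), T(1), …, T(38) are: 0, 1, 4, 9, 16, 25, 36, 10, 25, 3, 22, 4, 27, 13, 1, 30, 22, 16, 12, 10, 10, 12, 16, 22, 30, 1, 13, 27, 4, 22, 3, 25, 10, 36, 25, 16, 9, 4, 1.
The distinct values are {0, 1, 3, 4, 9, 10, 12, 13, 16, 22, 25, 27, 30, 36}; there are 14 of them.

14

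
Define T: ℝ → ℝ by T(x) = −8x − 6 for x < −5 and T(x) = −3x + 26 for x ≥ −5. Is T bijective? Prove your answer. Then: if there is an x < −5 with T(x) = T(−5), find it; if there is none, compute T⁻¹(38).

Both pieces are strictly decreasing (slopes −8 and −3), so each is injective on its own interval.
The left piece maps (−∞, −5) onto (34, ∞); the right piece maps [−5, ∞) onto (−∞, 41].
These images overlap. In particular T(−5) = 41 (right piece), and solving −8x − 6 = 41 on the left piece gives x = −47/8 < −5.
So T(−47/8) = T(−5) with −47/8 ≠ −5, and T is not injective, hence not bijective. This x = −47/8 is the requested value below −5.

-47/8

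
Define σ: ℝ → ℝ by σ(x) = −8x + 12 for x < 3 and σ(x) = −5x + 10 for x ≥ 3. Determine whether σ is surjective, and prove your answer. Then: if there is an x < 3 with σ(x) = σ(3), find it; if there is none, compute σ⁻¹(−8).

17/8

Both pieces are strictly decreasing (slopes −8 and −5), so each is injective on its own interval.
The left piece maps (−∞, 3) onto (−12, ∞); the right piece maps [3, ∞) onto (−∞, −5].
The union (−12, ∞) ∪ (−∞, −5] covers ℝ, so σ is surjective.
For the follow-up: the images overlap, so an x < 3 with σ(x) = σ(3) exists. σ(3) = −5; solving −8x + 12 = −5 for x < 3 gives x = (−5 − 12)/(−8) = 17/8.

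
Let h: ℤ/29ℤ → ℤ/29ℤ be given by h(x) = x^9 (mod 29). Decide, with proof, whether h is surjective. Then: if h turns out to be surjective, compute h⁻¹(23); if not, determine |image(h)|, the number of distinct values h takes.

20

Since 29 is prime, the nonzero elements of ℤ/29ℤ form a cyclic group of order 28.
As gcd(9, 28) = 1, raising to the 9th power is a bijection on this group: if u^9 ≡ v^9 then (uv^{−1})^9 = 1, and the only element of order dividing gcd(9, 28) = 1 is 1, so u = v.
With h(0) = 0 this makes h injective on all of ℤ/29ℤ, hence bijective (finite equal-size domain and codomain). In particular h is surjective.
Since h is surjective, we find the preimage of 23. The inverse of x ↦ x^9 on (ℤ/29ℤ)^× is x ↦ x^25, because 9·25 = 225 = 8·28 + 1 ≡ 1 (mod 28) and x^{28} = 1 for x ≠ 0 (Fermat). So h⁻¹(23) = 23^25 mod 29.
Repeated squaring mod 29: 23^1 ≡ 23, 23^2 ≡ 23² = 529 ≡ 7, 23^4 ≡ 7² = 49 ≡ 20, 23^8 ≡ 20² = 400 ≡ 23, 23^16 ≡ 23² = 529 ≡ 7. Since 25 = 16 + 8 + 1, 23^25 ≡ 7·23·23: 7·23 = 161 ≡ 16, then 16·23 = 368 ≡ 20. So 23^25 ≡ 20 (mod 29).
Hence h⁻¹(23) = 20.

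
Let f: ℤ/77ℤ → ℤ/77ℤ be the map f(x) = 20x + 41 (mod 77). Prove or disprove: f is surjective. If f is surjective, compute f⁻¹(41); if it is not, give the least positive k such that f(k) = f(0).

Since gcd(20, 77) = 1, 20 is invertible modulo 77. Euclid's algorithm: 77 = 3·20 + 17, 20 = 1·17 + 3, 17 = 5·3 + 2, 3 = 1·2 + 1; back-substituting gives 1 = 27·20 − 7·77, so 20⁻¹ ≡ 27 (mod 77).
Then y ↦ 27(y − 41) is a two-sided inverse to f, so every y ∈ ℤ/77ℤ has a preimage.
Thus f is surjective.
Since f is surjective, we find f⁻¹(41): we need 20x ≡ 41 − 41 ≡ 0 (mod 77). Using 20⁻¹ = 27: x ≡ 27·0 = 0, so x = 0.
Check: f(0) = 20·0 + 41 = 41 ≡ 41 (mod 77).

0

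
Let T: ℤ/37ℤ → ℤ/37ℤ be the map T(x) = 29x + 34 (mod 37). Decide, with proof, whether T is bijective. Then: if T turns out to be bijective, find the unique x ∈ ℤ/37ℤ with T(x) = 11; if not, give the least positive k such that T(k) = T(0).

If T(x_1) = T(x_2), then 29x_1 ≡ 29x_2 (mod 37). Because gcd(29, 37) = 1, we may cancel 29 to get x_1 ≡ x_2 (mod 37).
We now compute 29⁻¹ mod 37 explicitly. Euclid's algorithm: 37 = 1·29 + 8, 29 = 3·8 + 5, 8 = 1·5 + 3, 5 = 1·3 + 2, 3 = 1·2 + 1; back-substituting gives 1 = 23·29 − 18·37, so 29⁻¹ ≡ 23 (mod 37).
For any y ∈ ℤ/37ℤ, x = 23(y − 34) mod 37 satisfies T(x) = 29·23(y − 34) + 34 ≡ y (since 29·23 ≡ 1 mod 37). So every y has a preimage.
Thus T is bijective.
Since T is bijective, we find T⁻¹(11): we need 29x ≡ 11 − 34 ≡ 14 (mod 37). Using 29⁻¹ = 23: x ≡ 23·14 = 322 = 8·37 + 26, so x = 26.
Check: T(26) = 29·26 + 34 = 788 = 21·37 + 11 ≡ 11 (mod 37).

26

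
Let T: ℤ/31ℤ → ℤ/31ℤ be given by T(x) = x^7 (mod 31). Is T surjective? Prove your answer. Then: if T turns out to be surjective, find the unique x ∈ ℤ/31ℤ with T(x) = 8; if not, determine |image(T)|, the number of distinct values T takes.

Since 31 is prime, the nonzero elements of ℤ/31ℤ form a cyclic group of order 30.
As gcd(7, 30) = 1, raising to the 7th power is a bijection on this group: if a^7 ≡ b^7 then (ab^{−1})^7 = 1, and the only element of order dividing gcd(7, 30) = 1 is 1, so a = b.
With T(0) = 0 this makes T injective on all of ℤ/31ℤ, hence bijective (finite equal-size domain and codomain). In particular T is surjective.
Since T is surjective, we find the preimage of 8. The inverse of x ↦ x^7 on (ℤ/31ℤ)^× is x ↦ x^13, because 7·13 = 91 = 3·30 + 1 ≡ 1 (mod 30) and x^{30} = 1 for x ≠ 0 (Fermat). So T⁻¹(8) = 8^13 mod 31.
Repeated squaring mod 31: 8^1 ≡ 8, 8^2 ≡ 8² = 64 ≡ 2, 8^4 ≡ 2² = 4, 8^8 ≡ 4² = 16. Since 13 = 8 + 4 + 1, 8^13 ≡ 16·4·8: 16·4 = 64 ≡ 2, then 2·8 = 16. So 8^13 ≡ 16 (mod 31).
Hence T⁻¹(8) = 16.

16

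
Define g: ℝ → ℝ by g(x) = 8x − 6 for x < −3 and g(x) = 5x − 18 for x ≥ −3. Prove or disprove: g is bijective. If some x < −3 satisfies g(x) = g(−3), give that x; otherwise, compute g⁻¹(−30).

-27/8

Both pieces are strictly increasing (slopes 8 and 5), so each is injective on its own interval.
The left piece maps (−∞, −3) onto (−∞, −30); the right piece maps [−3, ∞) onto [−33, ∞).
These images overlap. In particular g(−3) = −33 (right piece), and solving 8x − 6 = −33 on the left piece gives x = −27/8 < −3.
So g(−27/8) = g(−3) with −27/8 ≠ −3, and g is not injective, hence not bijective. This x = −27/8 is the requested value below −3.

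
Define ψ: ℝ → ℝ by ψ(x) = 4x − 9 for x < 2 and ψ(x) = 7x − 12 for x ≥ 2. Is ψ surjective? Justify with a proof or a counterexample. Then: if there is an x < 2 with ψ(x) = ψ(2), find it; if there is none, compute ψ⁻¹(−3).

Both pieces are strictly increasing (slopes 4 and 7), so each is injective on its own interval.
The left piece maps (−∞, 2) onto (−∞, −1); the right piece maps [2, ∞) onto [2, ∞).
The union (−∞, −1) ∪ [2, ∞) omits the interval between −1 and 2; in particular −1 has no preimage. So ψ is not surjective.
Because the two images are disjoint, no x < 2 has ψ(x) = ψ(2), so we compute ψ⁻¹(−3): −3 lies in (−∞, −1), so solve 4x − 9 = −3: x = (−3 + 9)/4 = 3/2.

3/2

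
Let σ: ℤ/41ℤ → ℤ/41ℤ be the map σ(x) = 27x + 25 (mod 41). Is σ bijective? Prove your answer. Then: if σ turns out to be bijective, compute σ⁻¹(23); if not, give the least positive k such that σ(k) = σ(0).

6

If σ(x_1) = σ(x_2), then 27x_1 ≡ 27x_2 (mod 41). Because gcd(27, 41) = 1, we may cancel 27 to get x_1 ≡ x_2 (mod 41).
We now compute 27⁻¹ mod 41 explicitly. Euclid's algorithm: 41 = 1·27 + 14, 27 = 1·14 + 13, 14 = 1·13 + 1; back-substituting gives 1 = 38·27 − 25·41, so 27⁻¹ ≡ 38 (mod 41).
For any y ∈ ℤ/41ℤ, x = 38(y − 25) mod 41 satisfies σ(x) = 27·38(y − 25) + 25 ≡ y (since 27·38 ≡ 1 mod 41). So every y has a preimage.
Therefore σ is bijective.
Since σ is bijective, we compute σ⁻¹(23): solve 27x + 25 ≡ 23 (mod 41), i.e. 27x ≡ 39 (mod 41).
Multiplying by 27⁻¹ = 38 gives x ≡ 38·39 = 1482 = 36·41 + 6 ≡ 6 (mod 41).
Check: σ(6) = 27·6 + 25 = 187 = 4·41 + 23 ≡ 23 (mod 41).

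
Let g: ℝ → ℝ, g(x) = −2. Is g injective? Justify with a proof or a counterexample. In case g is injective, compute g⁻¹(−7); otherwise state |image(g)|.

g(0) = −2 = g(1) with 0 ≠ 1, so g is not injective.
Since g is not injective, we state |image(g)|: the image of g is {−2}, which has 1 element.

1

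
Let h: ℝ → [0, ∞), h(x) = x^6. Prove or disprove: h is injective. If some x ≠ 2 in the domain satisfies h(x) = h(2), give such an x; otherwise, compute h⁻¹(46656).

h(2) = 64 = (−2)^6 = h(−2) (since 6 is even), with 2 ≠ −2. So h is not injective.
For the follow-up, such an x exists: taking x = −2 ∈ ℝ gives h(−2) = 64 = h(2) with −2 ≠ 2.

-2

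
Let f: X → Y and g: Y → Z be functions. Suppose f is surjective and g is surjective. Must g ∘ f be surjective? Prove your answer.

Let c ∈ Z. Since g is surjective, there is b ∈ Y with g(b) = c. Since f is surjective, there is a ∈ X with f(a) = b.
Then (g ∘ f)(a) = g(b) = c. Thus g ∘ f is surjective.

surjective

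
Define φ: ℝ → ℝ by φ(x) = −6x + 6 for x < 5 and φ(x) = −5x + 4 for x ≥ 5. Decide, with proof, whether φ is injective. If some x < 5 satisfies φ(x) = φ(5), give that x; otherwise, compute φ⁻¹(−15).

9/2

Both pieces are strictly decreasing (slopes −6 and −5), so each is injective on its own interval.
The left piece maps (−∞, 5) onto (−24, ∞); the right piece maps [5, ∞) onto (−∞, −21].
These images overlap. In particular φ(5) = −21 (right piece), and solving −6x + 6 = −21 on the left piece gives x = 9/2 < 5.
So φ(9/2) = φ(5) with 9/2 ≠ 5, and φ is not injective. This x = 9/2 is the requested value below 5.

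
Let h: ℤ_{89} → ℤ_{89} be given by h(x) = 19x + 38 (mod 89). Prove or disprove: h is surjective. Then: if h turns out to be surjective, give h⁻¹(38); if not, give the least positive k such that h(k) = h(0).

Recall that surjectivity means every element of the codomain has a preimage under h.
Since gcd(19, 89) = 1, 19 is invertible modulo 89. Euclid's algorithm: 89 = 4·19 + 13, 19 = 1·13 + 6, 13 = 2·6 + 1; back-substituting gives 1 = 75·19 − 16·89, so 19⁻¹ ≡ 75 (mod 89).
For any y ∈ ℤ_{89}, x = 75(y − 38) mod 89 satisfies h(x) = 19·75(y − 38) + 38 ≡ y (since 19·75 ≡ 1 mod 89). So every y has a preimage.
Thus h is surjective.
Since h is surjective, we compute h⁻¹(38): solve 19x + 38 ≡ 38 (mod 89), i.e. 19x ≡ 0 (mod 89).
Multiplying by 19⁻¹ = 75 gives x ≡ 75·0 = 0 ≡ 0 (mod 89).
Check: h(0) = 19·0 + 38 = 38 ≡ 38 (mod 89).

0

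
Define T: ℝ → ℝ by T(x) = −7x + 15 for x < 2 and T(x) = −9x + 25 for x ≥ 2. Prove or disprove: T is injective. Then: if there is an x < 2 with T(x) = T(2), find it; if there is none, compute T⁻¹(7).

Both pieces are strictly decreasing (slopes −7 and −9), so each is injective on its own interval.
The left piece maps (−∞, 2) onto (1, ∞); the right piece maps [2, ∞) onto (−∞, 7].
These images overlap. In particular T(2) = 7 (right piece), and solving −7x + 15 = 7 on the left piece gives x = 8/7 < 2.
So T(8/7) = T(2) with 8/7 ≠ 2, and T is not injective. This x = 8/7 is the requested value below 2.

8/7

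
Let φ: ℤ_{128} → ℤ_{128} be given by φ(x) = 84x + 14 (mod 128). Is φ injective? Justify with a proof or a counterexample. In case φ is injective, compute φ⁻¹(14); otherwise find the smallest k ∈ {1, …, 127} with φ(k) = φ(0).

32

We have gcd(84, 128) = 4 > 1. Taking u = 0 and v = 32: φ(0) = 14 and φ(32) = 84·32 + 14 = 2702 ≡ 14 (mod 128).
So φ(0) = φ(32) while 0 ≠ 32, therefore φ is not injective.
Since φ is not injective, we find the least positive k with φ(k) = φ(0): this means 84k ≡ 0 (mod 128), i.e. 128 ∣ 84k. Since gcd(84, 128) = 4, dividing through by 4 this holds exactly when 32 ∣ 21k, and as gcd(21, 32) = 1, exactly when 32 ∣ k.
The smallest positive such k is 32.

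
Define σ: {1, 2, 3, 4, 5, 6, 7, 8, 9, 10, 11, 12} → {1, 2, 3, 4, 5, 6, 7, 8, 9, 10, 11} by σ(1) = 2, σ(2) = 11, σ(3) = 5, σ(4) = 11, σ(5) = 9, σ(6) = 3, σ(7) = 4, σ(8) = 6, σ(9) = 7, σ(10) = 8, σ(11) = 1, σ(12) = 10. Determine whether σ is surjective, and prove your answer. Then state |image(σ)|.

Every element of the codomain has a preimage: 1 = σ(11), 2 = σ(1), 3 = σ(6), 4 = σ(7), 5 = σ(3), 6 = σ(8), 7 = σ(9), 8 = σ(10), 9 = σ(5), 10 = σ(12), 11 = σ(2).
So σ is surjective.
The image of σ is {1, 2, 3, 4, 5, 6, 7, 8, 9, 10, 11}, which has 11 elements.

11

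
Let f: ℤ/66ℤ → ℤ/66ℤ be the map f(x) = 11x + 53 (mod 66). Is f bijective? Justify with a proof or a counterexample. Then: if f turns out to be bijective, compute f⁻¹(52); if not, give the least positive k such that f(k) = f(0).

We have gcd(11, 66) = 11 > 1. Taking s = 0 and t = 6: f(0) = 53 and f(6) = 11·6 + 53 = 119 ≡ 53 (mod 66).
So f(0) = f(6) while 0 ≠ 6, hence f is not injective, hence not bijective.
Since f is not bijective, we find the least positive k with f(k) = f(0): this means 11k ≡ 0 (mod 66), i.e. 66 ∣ 11k. Since gcd(11, 66) = 11, dividing through by 11 this holds exactly when 6 ∣ k.
The smallest positive such k is 6.

6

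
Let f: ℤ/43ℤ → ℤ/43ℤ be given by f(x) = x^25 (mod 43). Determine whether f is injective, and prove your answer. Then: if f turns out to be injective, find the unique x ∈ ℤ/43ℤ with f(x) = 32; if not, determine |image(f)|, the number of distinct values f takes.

Since 43 is prime, the nonzero elements of ℤ/43ℤ form a cyclic group of order 42.
As gcd(25, 42) = 1, raising to the 25th power is a bijection on this group: if s^25 ≡ t^25 then (st^{−1})^25 = 1, and the only element of order dividing gcd(25, 42) = 1 is 1, so s = t.
With f(0) = 0 this makes f injective on all of ℤ/43ℤ, hence bijective (finite equal-size domain and codomain). In particular f is injective.
Since f is injective, we find the preimage of 32. The inverse of x ↦ x^25 on (ℤ/43ℤ)^× is x ↦ x^37, because 25·37 = 925 = 22·42 + 1 ≡ 1 (mod 42) and x^{42} = 1 for x ≠ 0 (Fermat). So f⁻¹(32) = 32^37 mod 43.
Repeated squaring mod 43: 32^1 ≡ 32, 32^2 ≡ 32² = 1024 ≡ 35, 32^4 ≡ 35² = 1225 ≡ 21, 32^8 ≡ 21² = 441 ≡ 11, 32^16 ≡ 11² = 121 ≡ 35, 32^32 ≡ 35² = 1225 ≡ 21. Since 37 = 32 + 4 + 1, 32^37 ≡ 21·21·32: 21·21 = 441 ≡ 11, then 11·32 = 352 ≡ 8. So 32^37 ≡ 8 (mod 43).
Hence f⁻¹(32) = 8.

8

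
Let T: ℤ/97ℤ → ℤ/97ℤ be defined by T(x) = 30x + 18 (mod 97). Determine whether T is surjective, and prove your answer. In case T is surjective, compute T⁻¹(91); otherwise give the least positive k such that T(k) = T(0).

38

By definition, surjectivity means every element of the codomain has a preimage under T.
Since gcd(30, 97) = 1, 30 is invertible modulo 97. Euclid's algorithm: 97 = 3·30 + 7, 30 = 4·7 + 2, 7 = 3·2 + 1; back-substituting gives 1 = 55·30 − 17·97, so 30⁻¹ ≡ 55 (mod 97).
For any y ∈ ℤ/97ℤ, x = 55(y − 18) mod 97 satisfies T(x) = 30·55(y − 18) + 18 ≡ y (since 30·55 ≡ 1 mod 97). So every y has a preimage.
Therefore T is surjective.
Since T is surjective, we compute T⁻¹(91): solve 30x + 18 ≡ 91 (mod 97), i.e. 30x ≡ 73 (mod 97).
Multiplying by 30⁻¹ = 55 gives x ≡ 55·73 = 4015 = 41·97 + 38 ≡ 38 (mod 97).
Check: T(38) = 30·38 + 18 = 1158 = 11·97 + 91 ≡ 91 (mod 97).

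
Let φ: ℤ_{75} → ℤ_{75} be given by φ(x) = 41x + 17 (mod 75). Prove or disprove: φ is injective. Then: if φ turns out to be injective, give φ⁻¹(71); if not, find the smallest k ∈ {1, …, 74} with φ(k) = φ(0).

69

If φ(x_1) = φ(x_2), then 41x_1 ≡ 41x_2 (mod 75). Because gcd(41, 75) = 1, we may cancel 41 to get x_1 ≡ x_2 (mod 75).
Thus φ is injective.
We now compute 41⁻¹ mod 75 explicitly. Euclid's algorithm: 75 = 1·41 + 34, 41 = 1·34 + 7, 34 = 4·7 + 6, 7 = 1·6 + 1; back-substituting gives 1 = 11·41 − 6·75, so 41⁻¹ ≡ 11 (mod 75).
Since φ is injective, we compute φ⁻¹(71): solve 41x + 17 ≡ 71 (mod 75), i.e. 41x ≡ 54 (mod 75).
Multiplying by 41⁻¹ = 11 gives x ≡ 11·54 = 594 = 7·75 + 69 ≡ 69 (mod 75).
Check: φ(69) = 41·69 + 17 = 2846 = 37·75 + 71 ≡ 71 (mod 75).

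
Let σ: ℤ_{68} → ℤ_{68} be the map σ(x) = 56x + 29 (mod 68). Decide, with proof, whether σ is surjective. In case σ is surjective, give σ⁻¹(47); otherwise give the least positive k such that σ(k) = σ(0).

Since gcd(56, 68) = 4, we have 56x ≡ 0 (mod 4) for all x, so σ(x) ≡ 1 (mod 4).
But 0 ≢ 1 (mod 4), so 0 ∈ ℤ_{68} has no preimage. Hence σ is not surjective.
Since σ is not surjective, we find the least positive k with σ(k) = σ(0): this means 56k ≡ 0 (mod 68), i.e. 68 ∣ 56k. Since gcd(56, 68) = 4, dividing through by 4 this holds exactly when 17 ∣ 14k, and as gcd(14, 17) = 1, exactly when 17 ∣ k.
The smallest positive such k is 17.

17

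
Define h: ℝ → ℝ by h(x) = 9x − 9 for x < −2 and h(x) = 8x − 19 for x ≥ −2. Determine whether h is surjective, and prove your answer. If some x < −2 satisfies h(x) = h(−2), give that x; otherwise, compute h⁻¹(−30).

-26/9

Both pieces are strictly increasing (slopes 9 and 8), so each is injective on its own interval.
The left piece maps (−∞, −2) onto (−∞, −27); the right piece maps [−2, ∞) onto [−35, ∞).
The union (−∞, −27) ∪ [−35, ∞) covers ℝ, so h is surjective.
For the follow-up: the images overlap, so an x < −2 with h(x) = h(−2) exists. h(−2) = −35; solving 9x − 9 = −35 for x < −2 gives x = (−35 + 9)/9 = −26/9.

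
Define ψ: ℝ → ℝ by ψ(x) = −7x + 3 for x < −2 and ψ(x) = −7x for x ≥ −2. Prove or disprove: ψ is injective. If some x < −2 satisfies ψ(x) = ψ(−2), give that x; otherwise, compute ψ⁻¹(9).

-9/7

Both pieces are strictly decreasing (slopes −7 and −7), so each is injective on its own interval.
The left piece maps (−∞, −2) onto (17, ∞); the right piece maps [−2, ∞) onto (−∞, 14].
These images are disjoint, so no value is attained by both pieces. Thus ψ is injective.
Because the two images are disjoint, no x < −2 has ψ(x) = ψ(−2), so we compute ψ⁻¹(9): 9 lies in (−∞, 14], so solve −7x = 9: x = (9 − 0)/(−7) = −9/7.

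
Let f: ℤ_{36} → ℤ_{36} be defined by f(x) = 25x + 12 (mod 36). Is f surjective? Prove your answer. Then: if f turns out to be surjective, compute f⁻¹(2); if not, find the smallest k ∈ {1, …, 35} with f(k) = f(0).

Since gcd(25, 36) = 1, 25 is invertible modulo 36. Euclid's algorithm: 36 = 1·25 + 11, 25 = 2·11 + 3, 11 = 3·3 + 2, 3 = 1·2 + 1; back-substituting gives 1 = 13·25 − 9·36, so 25⁻¹ ≡ 13 (mod 36).
Then y ↦ 13(y − 12) is a two-sided inverse to f, so every y ∈ ℤ_{36} has a preimage.
Therefore f is surjective.
Since f is surjective, we compute f⁻¹(2): solve 25x + 12 ≡ 2 (mod 36), i.e. 25x ≡ 26 (mod 36).
Multiplying by 25⁻¹ = 13 gives x ≡ 13·26 = 338 = 9·36 + 14 ≡ 14 (mod 36).
Check: f(14) = 25·14 + 12 = 362 = 10·36 + 2 ≡ 2 (mod 36).

14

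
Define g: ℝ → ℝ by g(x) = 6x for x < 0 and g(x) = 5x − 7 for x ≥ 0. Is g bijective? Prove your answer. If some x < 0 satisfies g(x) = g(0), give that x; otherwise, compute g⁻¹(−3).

-7/6

Both pieces are strictly increasing (slopes 6 and 5), so each is injective on its own interval.
The left piece maps (−∞, 0) onto (−∞, 0); the right piece maps [0, ∞) onto [−7, ∞).
These images overlap. In particular g(0) = −7 (right piece), and solving 6x = −7 on the left piece gives x = −7/6 < 0.
So g(−7/6) = g(0) with −7/6 ≠ 0, and g is not injective, hence not bijective. This x = −7/6 is the requested value below 0.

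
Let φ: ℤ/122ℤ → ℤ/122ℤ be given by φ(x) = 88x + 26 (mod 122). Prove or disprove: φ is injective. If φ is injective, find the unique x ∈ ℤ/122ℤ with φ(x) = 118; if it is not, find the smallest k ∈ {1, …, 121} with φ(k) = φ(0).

61

We have gcd(88, 122) = 2 > 1. Taking s = 0 and t = 61: φ(0) = 26 and φ(61) = 88·61 + 26 = 5394 ≡ 26 (mod 122).
So φ(0) = φ(61) while 0 ≠ 61, therefore φ is not injective.
Since φ is not injective, we find the least positive k with φ(k) = φ(0): this means 88k ≡ 0 (mod 122), i.e. 122 ∣ 88k. Since gcd(88, 122) = 2, dividing through by 2 this holds exactly when 61 ∣ 44k, and as gcd(44, 61) = 1, exactly when 61 ∣ k.
The smallest positive such k is 61.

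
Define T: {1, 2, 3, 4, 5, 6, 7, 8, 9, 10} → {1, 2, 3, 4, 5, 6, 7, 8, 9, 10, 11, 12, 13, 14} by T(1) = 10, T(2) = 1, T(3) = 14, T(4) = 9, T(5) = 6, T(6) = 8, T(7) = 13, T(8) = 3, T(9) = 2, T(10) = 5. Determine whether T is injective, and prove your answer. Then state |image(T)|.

10

The values T(1), …, T(10) are 10, 1, 14, 9, 6, 8, 13, 3, 2, 5 — all distinct.
So T(s) = T(t) only when s = t, and T is injective.
The image of T is {1, 2, 3, 5, 6, 8, 9, 10, 13, 14}, which has 10 elements.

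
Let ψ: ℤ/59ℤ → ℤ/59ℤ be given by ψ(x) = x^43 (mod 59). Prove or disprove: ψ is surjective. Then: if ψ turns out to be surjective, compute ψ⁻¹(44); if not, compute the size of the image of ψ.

43

Since 59 is prime, the nonzero elements of ℤ/59ℤ form a cyclic group of order 58.
As gcd(43, 58) = 1, raising to the 43rd power is a bijection on this group: if s^43 ≡ t^43 then (st^{−1})^43 = 1, and the only element of order dividing gcd(43, 58) = 1 is 1, so s = t.
With ψ(0) = 0 this makes ψ injective on all of ℤ/59ℤ, hence bijective (finite equal-size domain and codomain). In particular ψ is surjective.
Since ψ is surjective, we find the preimage of 44. The inverse of x ↦ x^43 on (ℤ/59ℤ)^× is x ↦ x^27, because 43·27 = 1161 = 20·58 + 1 ≡ 1 (mod 58) and x^{58} = 1 for x ≠ 0 (Fermat). So ψ⁻¹(44) = 44^27 mod 59.
Repeated squaring mod 59: 44^1 ≡ 44, 44^2 ≡ 44² = 1936 ≡ 48, 44^4 ≡ 48² = 2304 ≡ 3, 44^8 ≡ 3² = 9, 44^16 ≡ 9² = 81 ≡ 22. Since 27 = 16 + 8 + 2 + 1, 44^27 ≡ 22·9·48·44: 22·9 = 198 ≡ 21, then 21·48 = 1008 ≡ 5, then 5·44 = 220 ≡ 43. So 44^27 ≡ 43 (mod 59).
Hence ψ⁻¹(44) = 43.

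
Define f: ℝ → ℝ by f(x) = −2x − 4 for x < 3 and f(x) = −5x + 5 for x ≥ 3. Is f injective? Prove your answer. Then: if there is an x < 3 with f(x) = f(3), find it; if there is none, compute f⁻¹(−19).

24/5

Both pieces are strictly decreasing (slopes −2 and −5), so each is injective on its own interval.
The left piece maps (−∞, 3) onto (−10, ∞); the right piece maps [3, ∞) onto (−∞, −10].
These images are disjoint, so no value is attained by both pieces. Therefore f is injective.
Because the two images are disjoint, no x < 3 has f(x) = f(3), so we compute f⁻¹(−19): −19 lies in (−∞, −10], so solve −5x + 5 = −19: x = (−19 − 5)/(−5) = 24/5.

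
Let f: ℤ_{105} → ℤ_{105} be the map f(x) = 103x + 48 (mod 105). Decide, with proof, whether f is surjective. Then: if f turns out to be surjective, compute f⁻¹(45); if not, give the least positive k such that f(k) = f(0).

Since gcd(103, 105) = 1, 103 is invertible modulo 105. Euclid's algorithm: 105 = 1·103 + 2, 103 = 51·2 + 1; back-substituting gives 1 = 52·103 − 51·105, so 103⁻¹ ≡ 52 (mod 105).
Then y ↦ 52(y − 48) is a two-sided inverse to f, so every y ∈ ℤ_{105} has a preimage.
Thus f is surjective.
Since f is surjective, we compute f⁻¹(45): solve 103x + 48 ≡ 45 (mod 105), i.e. 103x ≡ 102 (mod 105).
Multiplying by 103⁻¹ = 52 gives x ≡ 52·102 = 5304 = 50·105 + 54 ≡ 54 (mod 105).
Check: f(54) = 103·54 + 48 = 5610 = 53·105 + 45 ≡ 45 (mod 105).

54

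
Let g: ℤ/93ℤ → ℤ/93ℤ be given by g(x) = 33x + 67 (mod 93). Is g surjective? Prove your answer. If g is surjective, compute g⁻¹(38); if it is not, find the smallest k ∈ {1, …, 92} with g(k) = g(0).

31

By definition, g is surjective if every y in the codomain equals g(x) for some x in the domain.
Since gcd(33, 93) = 3, we have 33x ≡ 0 (mod 3) for all x, so g(x) ≡ 1 (mod 3).
But 0 ≢ 1 (mod 3), so 0 ∈ ℤ/93ℤ has no preimage. Hence g is not surjective.
Since g is not surjective, we find the least positive k with g(k) = g(0): this means 33k ≡ 0 (mod 93), i.e. 93 ∣ 33k. Since gcd(33, 93) = 3, dividing through by 3 this holds exactly when 31 ∣ 11k, and as gcd(11, 31) = 1, exactly when 31 ∣ k.
The smallest positive such k is 31.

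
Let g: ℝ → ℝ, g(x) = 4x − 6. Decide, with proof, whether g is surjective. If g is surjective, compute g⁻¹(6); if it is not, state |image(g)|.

3

For any y ∈ ℝ, x = (y + 6)/4 satisfies g(x) = y.
Hence g is surjective.
Since g is surjective, we compute g⁻¹(6) = (6 + 6)/4 = 3.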